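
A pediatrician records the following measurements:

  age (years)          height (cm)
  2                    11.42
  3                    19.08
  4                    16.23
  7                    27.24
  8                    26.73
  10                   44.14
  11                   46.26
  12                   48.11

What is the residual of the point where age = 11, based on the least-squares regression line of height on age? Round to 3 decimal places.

n = 8, Σx = 57, Σy = 239.21, Σxy = 2077.1, Σx² = 507
Sxx = Σx² − (Σx)²/n = 507 − 406.125 = 100.875
Sxy = Σxy − (Σx)(Σy)/n = 2077.1 − 1704.37125 = 372.72875
b = Sxy/Sxx = 372.72875/100.875 = 3.694957
a = ȳ − b·x̄ = 29.90125 − 3.694957·7.125 = 3.574684
ŷ(11) = 3.574684 + 3.694957·11 = 44.219207
residual = y − ŷ = 46.26 − 44.219207 = 2.040793

2.041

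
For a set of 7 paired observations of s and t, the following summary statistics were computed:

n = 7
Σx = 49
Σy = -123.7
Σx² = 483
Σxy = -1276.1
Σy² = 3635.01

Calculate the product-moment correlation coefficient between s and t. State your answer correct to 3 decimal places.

Sxx = Σx² − (Σx)²/n = 483 − 343 = 140
Sxy = Σxy − (Σx)(Σy)/n = -1276.1 − (-865.9) = -410.2
Syy = Σy² − (Σy)²/n = 3635.01 − 2185.955714 = 1449.054286
r = Sxy/√(Sxx·Syy) = -410.2/√(202867.6) = -410.2/450.408259 = -0.910729

-0.911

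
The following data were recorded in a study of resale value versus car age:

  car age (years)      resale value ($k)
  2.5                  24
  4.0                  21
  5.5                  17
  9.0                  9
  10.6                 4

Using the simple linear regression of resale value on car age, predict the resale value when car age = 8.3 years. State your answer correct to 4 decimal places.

n = 5, Σx = 31.6, Σy = 75, Σxy = 360.9, Σx² = 245.86
Sxx = Σx² − (Σx)²/n = 245.86 − 199.712 = 46.148
Sxy = Σxy − (Σx)(Σy)/n = 360.9 − 474 = -113.1
b = Sxy/Sxx = -113.1/46.148 = -2.450810
a = ȳ − b·x̄ = 15 − (-2.450810)·6.32 = 30.489122
ŷ(8.3) = a + b·8.3 = 30.489122 + (-2.450810)·8.3 = 10.147395

10.1474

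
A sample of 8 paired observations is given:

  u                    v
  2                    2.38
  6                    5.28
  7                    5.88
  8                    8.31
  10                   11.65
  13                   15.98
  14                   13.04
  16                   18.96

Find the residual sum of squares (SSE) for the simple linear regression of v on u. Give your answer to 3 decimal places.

n = 8, Σx = 76, Σy = 81.48, Σxy = 954.24, Σx² = 874, Σy² = 1057.7794
Sxx = Σx² − (Σx)²/n = 874 − 722 = 152
Sxy = Σxy − (Σx)(Σy)/n = 954.24 − 774.06 = 180.18
Syy = Σy² − (Σy)²/n = 1057.7794 − 829.8738 = 227.9056
b = Sxy/Sxx = 180.18/152 = 1.185395
SSE = Syy − b·Sxy = 227.9056 − 1.185395·180.18 = 14.321176

14.321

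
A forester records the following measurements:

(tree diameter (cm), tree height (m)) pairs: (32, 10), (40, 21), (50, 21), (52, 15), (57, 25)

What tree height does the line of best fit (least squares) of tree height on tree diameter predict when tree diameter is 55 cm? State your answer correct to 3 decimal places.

21.978

n = 5, Σx = 231, Σy = 92, Σxy = 4415, Σx² = 11077
Sxx = Σx² − (Σx)²/n = 11077 − 10672.2 = 404.8
Sxy = Σxy − (Σx)(Σy)/n = 4415 − 4250.4 = 164.6
b = Sxy/Sxx = 164.6/404.8 = 0.406621
a = ȳ − b·x̄ = 18.4 − 0.406621·46.2 = -0.385870
ŷ(55) = a + b·55 = -0.385870 + 0.406621·55 = 21.978261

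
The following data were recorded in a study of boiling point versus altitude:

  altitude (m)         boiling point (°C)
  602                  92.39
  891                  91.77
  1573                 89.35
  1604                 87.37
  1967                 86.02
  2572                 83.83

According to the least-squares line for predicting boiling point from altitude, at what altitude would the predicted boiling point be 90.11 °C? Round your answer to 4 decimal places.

n = 6, Σx = 9209, Σy = 530.73, Σxy = 802886.98, Σx² = 16687703
Sxx = Σx² − (Σx)²/n = 16687703 − 14134280.166667 = 2553422.833333
Sxy = Σxy − (Σx)(Σy)/n = 802886.98 − 814582.095 = -11695.115
b = Sxy/Sxx = -11695.115/2553422.833333 = -0.004580
a = ȳ − b·x̄ = 88.455 − (-0.004580)·1534.833333 = 95.484800
Set a + b·x = 90.11: x = (90.11 − 95.484800) / (-0.004580) = 1173.493168

1173.4932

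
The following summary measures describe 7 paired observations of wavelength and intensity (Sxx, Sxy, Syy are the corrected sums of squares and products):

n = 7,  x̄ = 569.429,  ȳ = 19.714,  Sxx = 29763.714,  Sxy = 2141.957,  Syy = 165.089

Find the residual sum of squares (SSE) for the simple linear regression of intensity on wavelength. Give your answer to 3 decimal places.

10.942

b = Sxy/Sxx = 2141.957/29763.714 = 0.071965
SSE = Syy − b·Sxy = 165.089 − 0.071965·2141.957 = 10.942250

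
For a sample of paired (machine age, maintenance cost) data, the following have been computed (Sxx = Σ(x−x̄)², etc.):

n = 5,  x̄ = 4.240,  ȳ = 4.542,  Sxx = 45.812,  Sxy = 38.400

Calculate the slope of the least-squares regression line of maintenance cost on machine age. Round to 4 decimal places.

b = Sxy/Sxx = 38.4/45.812 = 0.838208

0.8382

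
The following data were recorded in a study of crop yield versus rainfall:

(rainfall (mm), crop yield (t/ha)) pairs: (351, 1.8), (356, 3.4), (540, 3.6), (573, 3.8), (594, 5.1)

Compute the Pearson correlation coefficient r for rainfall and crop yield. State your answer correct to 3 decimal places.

n = 5, Σx = 2414, Σy = 17.7, Σxy = 8993, Σx² = 1222702, Σy² = 68.21
Sxx = Σx² − (Σx)²/n = 1222702 − 1165479.2 = 57222.8
Sxy = Σxy − (Σx)(Σy)/n = 8993 − 8545.56 = 447.44
Syy = Σy² − (Σy)²/n = 68.21 − 62.658 = 5.552
r = Sxy/√(Sxx·Syy) = 447.44/√(317700.9856) = 447.44/563.649701 = 0.793826

0.794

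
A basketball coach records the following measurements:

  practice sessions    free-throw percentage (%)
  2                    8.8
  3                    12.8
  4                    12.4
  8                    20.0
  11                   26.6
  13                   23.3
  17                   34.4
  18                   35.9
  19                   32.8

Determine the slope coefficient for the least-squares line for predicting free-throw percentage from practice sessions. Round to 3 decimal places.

1.497

n = 9, Σx = 95, Σy = 207, Σxy = 2715.3, Σx² = 1357
Sxx = Σx² − (Σx)²/n = 1357 − 1002.777778 = 354.222222
Sxy = Σxy − (Σx)(Σy)/n = 2715.3 − 2185 = 530.3
b = Sxy/Sxx = 530.3/354.222222 = 1.497083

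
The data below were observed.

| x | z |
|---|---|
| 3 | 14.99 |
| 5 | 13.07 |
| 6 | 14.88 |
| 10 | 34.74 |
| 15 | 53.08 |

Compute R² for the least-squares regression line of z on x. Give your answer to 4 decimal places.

n = 5, Σx = 39, Σy = 130.76, Σxy = 1343.2, Σx² = 395, Σy² = 4641.2934
Sxx = Σx² − (Σx)²/n = 395 − 304.2 = 90.8
Sxy = Σxy − (Σx)(Σy)/n = 1343.2 − 1019.928 = 323.272
Syy = Σy² − (Σy)²/n = 4641.2934 − 3419.63552 = 1221.65788
R² = Sxy²/(Sxx·Syy) = (323.272)²/(90.8·1221.65788) = 0.942108

0.9421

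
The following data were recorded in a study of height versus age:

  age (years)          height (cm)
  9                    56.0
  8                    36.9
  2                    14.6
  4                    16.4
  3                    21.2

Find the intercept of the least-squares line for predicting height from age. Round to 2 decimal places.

1.80

n = 5, Σx = 26, Σy = 145.1, Σxy = 957.6, Σx² = 174
Sxx = Σx² − (Σx)²/n = 174 − 135.2 = 38.8
Sxy = Σxy − (Σx)(Σy)/n = 957.6 − 754.52 = 203.08
b = Sxy/Sxx = 203.08/38.8 = 5.234021
a = ȳ − b·x̄ = 29.02 − 5.234021·5.2 = 1.803093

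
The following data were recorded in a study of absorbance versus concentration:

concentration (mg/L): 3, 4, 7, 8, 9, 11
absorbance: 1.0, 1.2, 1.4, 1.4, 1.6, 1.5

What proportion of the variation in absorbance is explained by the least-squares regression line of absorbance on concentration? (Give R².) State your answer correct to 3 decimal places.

n = 6, Σx = 42, Σy = 8.1, Σxy = 59.7, Σx² = 340, Σy² = 11.17
Sxx = Σx² − (Σx)²/n = 340 − 294 = 46
Sxy = Σxy − (Σx)(Σy)/n = 59.7 − 56.7 = 3
Syy = Σy² − (Σy)²/n = 11.17 − 10.935 = 0.235
R² = Sxy²/(Sxx·Syy) = (3)²/(46·0.235) = 0.832562

0.833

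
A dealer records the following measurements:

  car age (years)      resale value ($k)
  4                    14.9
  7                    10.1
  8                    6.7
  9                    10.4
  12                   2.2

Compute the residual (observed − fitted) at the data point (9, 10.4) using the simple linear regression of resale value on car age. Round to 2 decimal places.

n = 5, Σx = 40, Σy = 44.3, Σxy = 303.9, Σx² = 354
Sxx = Σx² − (Σx)²/n = 354 − 320 = 34
Sxy = Σxy − (Σx)(Σy)/n = 303.9 − 354.4 = -50.5
b = Sxy/Sxx = -50.5/34 = -1.485294
a = ȳ − b·x̄ = 8.86 − (-1.485294)·8 = 20.742353
ŷ(9) = 20.742353 + (-1.485294)·9 = 7.374706
residual = y − ŷ = 10.4 − 7.374706 = 3.025294

3.03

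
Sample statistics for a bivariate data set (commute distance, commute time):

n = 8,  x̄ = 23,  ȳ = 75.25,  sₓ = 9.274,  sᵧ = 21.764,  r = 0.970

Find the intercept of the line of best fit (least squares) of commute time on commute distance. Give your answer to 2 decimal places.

22.89

b = r · sᵧ/sₓ = 0.97 · 21.764/9.274 = 2.276373
a = ȳ − b·x̄ = 75.25 − 2.276373·23 = 22.893429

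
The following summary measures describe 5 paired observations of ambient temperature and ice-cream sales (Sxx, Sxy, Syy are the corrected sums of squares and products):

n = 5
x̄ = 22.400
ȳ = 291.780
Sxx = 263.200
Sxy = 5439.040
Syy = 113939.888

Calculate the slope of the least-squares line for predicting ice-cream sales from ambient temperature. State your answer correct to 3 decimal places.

b = Sxy/Sxx = 5439.04/263.2 = 20.665046

20.665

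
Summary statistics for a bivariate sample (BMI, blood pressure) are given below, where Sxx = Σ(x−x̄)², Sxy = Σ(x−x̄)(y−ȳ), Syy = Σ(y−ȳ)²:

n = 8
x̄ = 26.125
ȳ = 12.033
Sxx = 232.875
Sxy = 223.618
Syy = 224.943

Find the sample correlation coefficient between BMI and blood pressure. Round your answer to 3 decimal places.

r = Sxy/√(Sxx·Syy) = 223.618/√(52383.601125) = 223.618/228.874641 = 0.977033

0.977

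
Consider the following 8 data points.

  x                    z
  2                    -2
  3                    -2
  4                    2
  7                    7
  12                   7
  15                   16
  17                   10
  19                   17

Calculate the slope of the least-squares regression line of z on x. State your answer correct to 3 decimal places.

n = 8, Σx = 79, Σy = 55, Σxy = 864, Σx² = 1097
Sxx = Σx² − (Σx)²/n = 1097 − 780.125 = 316.875
Sxy = Σxy − (Σx)(Σy)/n = 864 − 543.125 = 320.875
b = Sxy/Sxx = 320.875/316.875 = 1.012623

1.013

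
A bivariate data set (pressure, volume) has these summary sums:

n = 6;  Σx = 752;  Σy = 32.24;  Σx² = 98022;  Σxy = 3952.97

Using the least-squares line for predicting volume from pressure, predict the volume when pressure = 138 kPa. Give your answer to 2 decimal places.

Sxx = Σx² − (Σx)²/n = 98022 − 94250.666667 = 3771.333333
Sxy = Σxy − (Σx)(Σy)/n = 3952.97 − 4040.746667 = -87.776667
b = Sxy/Sxx = -87.776667/3771.333333 = -0.023275
a = ȳ − b·x̄ = 5.373333 − (-0.023275)·125.333333 = 8.290430
ŷ(138) = a + b·138 = 8.290430 + (-0.023275)·138 = 5.078520

5.08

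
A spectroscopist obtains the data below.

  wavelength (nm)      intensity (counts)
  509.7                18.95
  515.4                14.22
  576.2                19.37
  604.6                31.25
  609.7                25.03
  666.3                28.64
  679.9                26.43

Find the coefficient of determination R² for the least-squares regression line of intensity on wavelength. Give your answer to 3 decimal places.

n = 7, Σx = 4161.8, Σy = 163.89, Σxy = 99355.927, Σx² = 2500932.64, Σy² = 4058.3657
Sxx = Σx² − (Σx)²/n = 2500932.64 − 2474368.462857 = 26564.177143
Sxy = Σxy − (Σx)(Σy)/n = 99355.927 − 97439.628857 = 1916.298143
Syy = Σy² − (Σy)²/n = 4058.3657 − 3837.133157 = 221.232543
R² = Sxy²/(Sxx·Syy) = (1916.298143)²/(26564.177143·221.232543) = 0.624857

0.625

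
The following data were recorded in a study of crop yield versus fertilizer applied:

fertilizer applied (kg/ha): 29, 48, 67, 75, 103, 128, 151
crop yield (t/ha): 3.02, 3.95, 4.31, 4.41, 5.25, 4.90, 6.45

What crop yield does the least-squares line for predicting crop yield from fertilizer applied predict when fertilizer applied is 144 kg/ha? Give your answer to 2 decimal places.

n = 7, Σx = 601, Σy = 32.29, Σxy = 3038.6, Σx² = 63053
Sxx = Σx² − (Σx)²/n = 63053 − 51600.142857 = 11452.857143
Sxy = Σxy − (Σx)(Σy)/n = 3038.6 − 2772.327143 = 266.272857
b = Sxy/Sxx = 266.272857/11452.857143 = 0.023249
a = ȳ − b·x̄ = 4.612857 − 0.023249·85.857143 = 2.616724
ŷ(144) = a + b·144 = 2.616724 + 0.023249·144 = 5.964648

5.96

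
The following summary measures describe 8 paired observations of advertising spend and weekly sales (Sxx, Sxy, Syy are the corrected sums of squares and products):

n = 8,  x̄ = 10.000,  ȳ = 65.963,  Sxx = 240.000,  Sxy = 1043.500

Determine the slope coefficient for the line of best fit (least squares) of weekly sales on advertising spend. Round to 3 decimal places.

b = Sxy/Sxx = 1043.5/240 = 4.347917

4.348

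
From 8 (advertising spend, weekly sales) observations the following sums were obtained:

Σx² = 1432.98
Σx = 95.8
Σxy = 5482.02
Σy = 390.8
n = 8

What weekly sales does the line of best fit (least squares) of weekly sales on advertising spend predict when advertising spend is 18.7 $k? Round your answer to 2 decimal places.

Sxx = Σx² − (Σx)²/n = 1432.98 − 1147.205 = 285.775
Sxy = Σxy − (Σx)(Σy)/n = 5482.02 − 4679.83 = 802.19
b = Sxy/Sxx = 802.19/285.775 = 2.807068
a = ȳ − b·x̄ = 48.85 − 2.807068·11.975 = 15.235355
ŷ(18.7) = a + b·18.7 = 15.235355 + 2.807068·18.7 = 67.727536

67.73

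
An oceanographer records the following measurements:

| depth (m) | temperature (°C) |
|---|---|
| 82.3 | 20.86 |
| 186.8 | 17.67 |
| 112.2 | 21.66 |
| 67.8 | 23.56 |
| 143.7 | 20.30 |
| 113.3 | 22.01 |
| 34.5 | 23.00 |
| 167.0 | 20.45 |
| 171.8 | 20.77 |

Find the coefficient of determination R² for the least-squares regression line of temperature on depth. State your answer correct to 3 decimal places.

0.677

n = 9, Σx = 1079.4, Σy = 190.28, Σxy = 22232.933, Σx² = 150934.28, Σy² = 4046.7232
Sxx = Σx² − (Σx)²/n = 150934.28 − 129456.04 = 21478.24
Sxy = Σxy − (Σx)(Σy)/n = 22232.933 − 22820.914667 = -587.981667
Syy = Σy² − (Σy)²/n = 4046.7232 − 4022.942044 = 23.781156
R² = Sxy²/(Sxx·Syy) = (-587.981667)²/(21478.24·23.781156) = 0.676855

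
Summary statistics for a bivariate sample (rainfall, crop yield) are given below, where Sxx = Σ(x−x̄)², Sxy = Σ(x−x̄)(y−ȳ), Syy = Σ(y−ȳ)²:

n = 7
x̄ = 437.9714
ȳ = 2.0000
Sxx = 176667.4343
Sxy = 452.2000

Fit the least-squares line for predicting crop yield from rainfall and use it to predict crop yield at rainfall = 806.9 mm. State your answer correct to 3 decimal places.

b = Sxy/Sxx = 452.2/176667.4343 = 0.002560
a = ȳ − b·x̄ = 2 − 0.002560·437.9714 = 0.878963
ŷ(806.9) = a + b·806.9 = 0.878963 + 0.002560·806.9 = 2.944314

2.944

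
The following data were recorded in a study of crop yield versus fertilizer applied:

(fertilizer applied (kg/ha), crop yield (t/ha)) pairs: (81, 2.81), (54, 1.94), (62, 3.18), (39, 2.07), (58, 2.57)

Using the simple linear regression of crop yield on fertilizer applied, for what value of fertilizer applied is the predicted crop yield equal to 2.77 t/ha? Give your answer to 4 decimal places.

n = 5, Σx = 294, Σy = 12.57, Σxy = 759.32, Σx² = 18206
Sxx = Σx² − (Σx)²/n = 18206 − 17287.2 = 918.8
Sxy = Σxy − (Σx)(Σy)/n = 759.32 − 739.116 = 20.204
b = Sxy/Sxx = 20.204/918.8 = 0.021990
a = ȳ − b·x̄ = 2.514 − 0.021990·58.8 = 1.221014
Set a + b·x = 2.77: x = (2.77 − 1.221014) / 0.021990 = 70.441893

70.4419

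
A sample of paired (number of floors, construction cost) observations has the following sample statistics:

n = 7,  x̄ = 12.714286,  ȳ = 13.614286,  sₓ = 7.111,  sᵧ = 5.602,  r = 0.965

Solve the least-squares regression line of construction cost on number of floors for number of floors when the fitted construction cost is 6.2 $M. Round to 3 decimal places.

2.961

b = r · sᵧ/sₓ = 0.965 · 5.602/7.111 = 0.760221
a = ȳ − b·x̄ = 13.614286 − 0.760221·12.714286 = 3.948622
Set a + b·x = 6.2: x = (6.2 − 3.948622) / 0.760221 = 2.961480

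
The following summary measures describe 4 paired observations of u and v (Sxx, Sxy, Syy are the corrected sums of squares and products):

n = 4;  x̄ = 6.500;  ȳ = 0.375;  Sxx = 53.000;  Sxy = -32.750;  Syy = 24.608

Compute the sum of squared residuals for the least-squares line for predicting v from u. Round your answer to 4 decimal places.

4.3710

b = Sxy/Sxx = -32.75/53 = -0.617925
SSE = Syy − b·Sxy = 24.608 − (-0.617925)·(-32.75) = 4.370972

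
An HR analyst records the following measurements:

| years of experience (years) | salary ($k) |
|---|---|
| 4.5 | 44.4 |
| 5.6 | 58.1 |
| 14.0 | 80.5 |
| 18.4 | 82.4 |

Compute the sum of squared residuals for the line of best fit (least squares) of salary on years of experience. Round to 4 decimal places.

105.7052

n = 4, Σx = 42.5, Σy = 265.4, Σxy = 3168.32, Σx² = 586.17, Σy² = 18616.98
Sxx = Σx² − (Σx)²/n = 586.17 − 451.5625 = 134.6075
Sxy = Σxy − (Σx)(Σy)/n = 3168.32 − 2819.875 = 348.445
Syy = Σy² − (Σy)²/n = 18616.98 − 17609.29 = 1007.69
b = Sxy/Sxx = 348.445/134.6075 = 2.588600
SSE = Syy − b·Sxy = 1007.69 − 2.588600·348.445 = 105.705207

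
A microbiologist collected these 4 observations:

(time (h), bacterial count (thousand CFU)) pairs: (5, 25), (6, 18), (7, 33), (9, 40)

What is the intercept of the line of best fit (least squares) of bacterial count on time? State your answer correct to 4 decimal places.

n = 4, Σx = 27, Σy = 116, Σxy = 824, Σx² = 191
Sxx = Σx² − (Σx)²/n = 191 − 182.25 = 8.75
Sxy = Σxy − (Σx)(Σy)/n = 824 − 783 = 41
b = Sxy/Sxx = 41/8.75 = 4.685714
a = ȳ − b·x̄ = 29 − 4.685714·6.75 = -2.628571

-2.6286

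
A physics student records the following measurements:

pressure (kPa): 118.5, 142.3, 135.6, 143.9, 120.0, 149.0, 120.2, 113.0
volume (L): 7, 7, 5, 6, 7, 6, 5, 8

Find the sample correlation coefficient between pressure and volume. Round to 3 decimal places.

n = 8, Σx = 1042.5, Σy = 51, Σxy = 6606, Σx² = 137204.15, Σy² = 333
Sxx = Σx² − (Σx)²/n = 137204.15 − 135850.78125 = 1353.36875
Sxy = Σxy − (Σx)(Σy)/n = 6606 − 6645.9375 = -39.9375
Syy = Σy² − (Σy)²/n = 333 − 325.125 = 7.875
r = Sxy/√(Sxx·Syy) = -39.9375/√(10657.778906) = -39.9375/103.236519 = -0.386854

-0.387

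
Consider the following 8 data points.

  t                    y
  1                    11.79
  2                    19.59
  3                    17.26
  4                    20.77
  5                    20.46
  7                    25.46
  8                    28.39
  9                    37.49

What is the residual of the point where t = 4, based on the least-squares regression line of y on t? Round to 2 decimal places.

0.31

n = 8, Σx = 39, Σy = 181.21, Σxy = 1030.88, Σx² = 249
Sxx = Σx² − (Σx)²/n = 249 − 190.125 = 58.875
Sxy = Σxy − (Σx)(Σy)/n = 1030.88 − 883.39875 = 147.48125
b = Sxy/Sxx = 147.48125/58.875 = 2.504989
a = ȳ − b·x̄ = 22.65125 − 2.504989·4.875 = 10.439427
ŷ(4) = 10.439427 + 2.504989·4 = 20.459384
residual = y − ŷ = 20.77 − 20.459384 = 0.310616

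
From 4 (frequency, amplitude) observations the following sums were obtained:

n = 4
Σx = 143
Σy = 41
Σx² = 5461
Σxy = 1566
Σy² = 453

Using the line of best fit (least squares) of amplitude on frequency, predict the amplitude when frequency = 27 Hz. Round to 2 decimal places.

7.73

Sxx = Σx² − (Σx)²/n = 5461 − 5112.25 = 348.75
Sxy = Σxy − (Σx)(Σy)/n = 1566 − 1465.75 = 100.25
b = Sxy/Sxx = 100.25/348.75 = 0.287455
a = ȳ − b·x̄ = 10.25 − 0.287455·35.75 = -0.026523
ŷ(27) = a + b·27 = -0.026523 + 0.287455·27 = 7.734767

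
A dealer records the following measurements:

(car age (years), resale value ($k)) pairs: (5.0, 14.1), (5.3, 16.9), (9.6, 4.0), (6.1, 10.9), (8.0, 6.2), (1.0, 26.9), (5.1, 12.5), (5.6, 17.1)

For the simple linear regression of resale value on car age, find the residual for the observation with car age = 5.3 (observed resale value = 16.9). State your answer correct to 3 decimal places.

n = 8, Σx = 45.7, Σy = 108.6, Σxy = 500.97, Σx² = 304.83
Sxx = Σx² − (Σx)²/n = 304.83 − 261.06125 = 43.76875
Sxy = Σxy − (Σx)(Σy)/n = 500.97 − 620.3775 = -119.4075
b = Sxy/Sxx = -119.4075/43.76875 = -2.728145
a = ȳ − b·x̄ = 13.575 − (-2.728145)·5.7125 = 29.159529
ŷ(5.3) = 29.159529 + (-2.728145)·5.3 = 14.700360
residual = y − ŷ = 16.9 − 14.700360 = 2.199640

2.200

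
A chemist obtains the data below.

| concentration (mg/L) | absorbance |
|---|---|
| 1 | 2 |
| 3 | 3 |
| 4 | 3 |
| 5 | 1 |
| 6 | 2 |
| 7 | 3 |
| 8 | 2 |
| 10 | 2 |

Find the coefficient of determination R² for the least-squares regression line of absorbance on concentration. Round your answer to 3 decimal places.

n = 8, Σx = 44, Σy = 18, Σxy = 97, Σx² = 300, Σy² = 44
Sxx = Σx² − (Σx)²/n = 300 − 242 = 58
Sxy = Σxy − (Σx)(Σy)/n = 97 − 99 = -2
Syy = Σy² − (Σy)²/n = 44 − 40.5 = 3.5
R² = Sxy²/(Sxx·Syy) = (-2)²/(58·3.5) = 0.019704

0.020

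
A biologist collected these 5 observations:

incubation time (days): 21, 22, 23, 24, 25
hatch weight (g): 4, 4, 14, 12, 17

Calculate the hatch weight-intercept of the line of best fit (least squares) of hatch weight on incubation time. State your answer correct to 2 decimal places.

n = 5, Σx = 115, Σy = 51, Σxy = 1207, Σx² = 2655
Sxx = Σx² − (Σx)²/n = 2655 − 2645 = 10
Sxy = Σxy − (Σx)(Σy)/n = 1207 − 1173 = 34
b = Sxy/Sxx = 34/10 = 3.4
a = ȳ − b·x̄ = 10.2 − 3.4·23 = -68

-68.00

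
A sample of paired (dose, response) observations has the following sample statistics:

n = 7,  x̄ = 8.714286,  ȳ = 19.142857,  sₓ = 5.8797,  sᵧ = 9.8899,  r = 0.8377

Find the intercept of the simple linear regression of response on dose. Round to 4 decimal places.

6.8640

b = r · sᵧ/sₓ = 0.8377 · 9.8899/5.8797 = 1.409046
a = ȳ − b·x̄ = 19.142857 − 1.409046·8.714286 = 6.864025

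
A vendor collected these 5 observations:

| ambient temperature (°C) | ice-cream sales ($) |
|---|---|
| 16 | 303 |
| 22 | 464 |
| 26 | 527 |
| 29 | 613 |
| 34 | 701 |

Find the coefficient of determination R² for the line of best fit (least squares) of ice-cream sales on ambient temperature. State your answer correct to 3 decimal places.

0.992

n = 5, Σx = 127, Σy = 2608, Σxy = 70369, Σx² = 3413, Σy² = 1452004
Sxx = Σx² − (Σx)²/n = 3413 − 3225.8 = 187.2
Sxy = Σxy − (Σx)(Σy)/n = 70369 − 66243.2 = 4125.8
Syy = Σy² − (Σy)²/n = 1452004 − 1360332.8 = 91671.2
R² = Sxy²/(Sxx·Syy) = (4125.8)²/(187.2·91671.2) = 0.991922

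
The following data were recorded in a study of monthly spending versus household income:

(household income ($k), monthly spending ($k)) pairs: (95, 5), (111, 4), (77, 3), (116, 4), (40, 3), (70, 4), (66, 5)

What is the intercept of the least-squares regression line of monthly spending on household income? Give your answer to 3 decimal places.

n = 7, Σx = 575, Σy = 28, Σxy = 2344, Σx² = 51587
Sxx = Σx² − (Σx)²/n = 51587 − 47232.142857 = 4354.857143
Sxy = Σxy − (Σx)(Σy)/n = 2344 − 2300 = 44
b = Sxy/Sxx = 44/4354.857143 = 0.010104
a = ȳ − b·x̄ = 4 − 0.010104·82.142857 = 3.170056

3.170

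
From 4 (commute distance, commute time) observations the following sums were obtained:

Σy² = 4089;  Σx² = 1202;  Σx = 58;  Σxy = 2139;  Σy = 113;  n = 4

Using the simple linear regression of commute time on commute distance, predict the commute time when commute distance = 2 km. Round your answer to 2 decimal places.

Sxx = Σx² − (Σx)²/n = 1202 − 841 = 361
Sxy = Σxy − (Σx)(Σy)/n = 2139 − 1638.5 = 500.5
b = Sxy/Sxx = 500.5/361 = 1.386427
a = ȳ − b·x̄ = 28.25 − 1.386427·14.5 = 8.146814
ŷ(2) = a + b·2 = 8.146814 + 1.386427·2 = 10.919668

10.92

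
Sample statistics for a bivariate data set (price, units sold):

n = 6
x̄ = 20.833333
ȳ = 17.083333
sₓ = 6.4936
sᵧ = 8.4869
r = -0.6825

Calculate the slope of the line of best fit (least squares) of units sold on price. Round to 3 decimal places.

-0.892

b = r · sᵧ/sₓ = -0.6825 · 8.4869/6.4936 = -0.892003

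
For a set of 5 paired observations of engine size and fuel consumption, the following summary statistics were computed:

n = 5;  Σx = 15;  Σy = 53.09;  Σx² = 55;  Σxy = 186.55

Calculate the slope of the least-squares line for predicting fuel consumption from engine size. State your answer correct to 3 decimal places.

2.728

Sxx = Σx² − (Σx)²/n = 55 − 45 = 10
Sxy = Σxy − (Σx)(Σy)/n = 186.55 − 159.27 = 27.28
b = Sxy/Sxx = 27.28/10 = 2.728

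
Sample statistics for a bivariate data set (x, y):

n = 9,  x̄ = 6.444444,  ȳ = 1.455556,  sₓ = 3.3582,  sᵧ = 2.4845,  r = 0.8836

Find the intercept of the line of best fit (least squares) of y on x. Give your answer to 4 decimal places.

-2.7573

b = r · sᵧ/sₓ = 0.8836 · 2.4845/3.3582 = 0.653715
a = ȳ − b·x̄ = 1.455556 − 0.653715·6.444444 = -2.757271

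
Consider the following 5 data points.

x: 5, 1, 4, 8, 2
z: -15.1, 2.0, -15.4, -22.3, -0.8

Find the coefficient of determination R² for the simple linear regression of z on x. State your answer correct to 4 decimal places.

0.9063

n = 5, Σx = 20, Σy = -51.6, Σxy = -315.1, Σx² = 110, Σy² = 967.1
Sxx = Σx² − (Σx)²/n = 110 − 80 = 30
Sxy = Σxy − (Σx)(Σy)/n = -315.1 − (-206.4) = -108.7
Syy = Σy² − (Σy)²/n = 967.1 − 532.512 = 434.588
R² = Sxy²/(Sxx·Syy) = (-108.7)²/(30·434.588) = 0.906275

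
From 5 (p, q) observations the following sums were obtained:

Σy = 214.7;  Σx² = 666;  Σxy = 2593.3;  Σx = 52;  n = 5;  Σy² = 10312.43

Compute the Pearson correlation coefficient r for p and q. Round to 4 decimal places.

0.9742

Sxx = Σx² − (Σx)²/n = 666 − 540.8 = 125.2
Sxy = Σxy − (Σx)(Σy)/n = 2593.3 − 2232.88 = 360.42
Syy = Σy² − (Σy)²/n = 10312.43 − 9219.218 = 1093.212
r = Sxy/√(Sxx·Syy) = 360.42/√(136870.1424) = 360.42/369.959650 = 0.974214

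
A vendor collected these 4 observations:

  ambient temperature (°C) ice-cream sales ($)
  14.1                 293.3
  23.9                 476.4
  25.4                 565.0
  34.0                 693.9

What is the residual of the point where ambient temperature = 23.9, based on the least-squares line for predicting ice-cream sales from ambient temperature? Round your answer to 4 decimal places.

n = 4, Σx = 97.4, Σy = 2028.6, Σxy = 53465.09, Σx² = 2571.18
Sxx = Σx² − (Σx)²/n = 2571.18 − 2371.69 = 199.49
Sxy = Σxy − (Σx)(Σy)/n = 53465.09 − 49396.41 = 4068.68
b = Sxy/Sxx = 4068.68/199.49 = 20.395408
a = ȳ − b·x̄ = 507.15 − 20.395408·24.35 = 10.521808
ŷ(23.9) = 10.521808 + 20.395408·23.9 = 497.972066
residual = y − ŷ = 476.4 − 497.972066 = -21.572066

-21.5721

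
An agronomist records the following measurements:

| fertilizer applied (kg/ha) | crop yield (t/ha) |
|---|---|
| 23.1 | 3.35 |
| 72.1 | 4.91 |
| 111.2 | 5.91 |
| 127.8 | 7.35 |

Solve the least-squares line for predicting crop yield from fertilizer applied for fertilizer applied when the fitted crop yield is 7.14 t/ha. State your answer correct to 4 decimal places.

n = 4, Σx = 334.2, Σy = 21.52, Σxy = 2027.918, Σx² = 34430.3
Sxx = Σx² − (Σx)²/n = 34430.3 − 27922.41 = 6507.89
Sxy = Σxy − (Σx)(Σy)/n = 2027.918 − 1797.996 = 229.922
b = Sxy/Sxx = 229.922/6507.89 = 0.035330
a = ȳ − b·x̄ = 5.38 − 0.035330·83.55 = 2.428201
Set a + b·x = 7.14: x = (7.14 − 2.428201) / 0.035330 = 133.366400

133.3664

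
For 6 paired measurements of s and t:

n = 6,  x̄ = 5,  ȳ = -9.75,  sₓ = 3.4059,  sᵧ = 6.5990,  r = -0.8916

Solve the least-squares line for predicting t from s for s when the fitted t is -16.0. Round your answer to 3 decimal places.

b = r · sᵧ/sₓ = -0.8916 · 6.599/3.4059 = -1.727493
a = ȳ − b·x̄ = -9.75 − (-1.727493)·5 = -1.112535
Set a + b·x = -16.0: x = (-16.0 − (-1.112535)) / (-1.727493) = 8.617960

8.618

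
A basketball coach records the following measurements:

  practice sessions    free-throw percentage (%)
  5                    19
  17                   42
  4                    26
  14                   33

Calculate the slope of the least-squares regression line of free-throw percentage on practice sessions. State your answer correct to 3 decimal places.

1.389

n = 4, Σx = 40, Σy = 120, Σxy = 1375, Σx² = 526
Sxx = Σx² − (Σx)²/n = 526 − 400 = 126
Sxy = Σxy − (Σx)(Σy)/n = 1375 − 1200 = 175
b = Sxy/Sxx = 175/126 = 1.388889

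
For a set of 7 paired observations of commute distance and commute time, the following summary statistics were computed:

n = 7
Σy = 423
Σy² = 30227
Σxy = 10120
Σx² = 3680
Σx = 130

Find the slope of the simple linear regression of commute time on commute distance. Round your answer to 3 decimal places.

1.789

Sxx = Σx² − (Σx)²/n = 3680 − 2414.285714 = 1265.714286
Sxy = Σxy − (Σx)(Σy)/n = 10120 − 7855.714286 = 2264.285714
b = Sxy/Sxx = 2264.285714/1265.714286 = 1.788939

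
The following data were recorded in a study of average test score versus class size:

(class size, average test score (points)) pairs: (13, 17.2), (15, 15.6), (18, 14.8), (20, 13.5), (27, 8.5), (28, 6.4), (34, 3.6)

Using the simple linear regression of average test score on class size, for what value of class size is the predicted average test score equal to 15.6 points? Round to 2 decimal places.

n = 7, Σx = 155, Σy = 79.6, Σxy = 1525.1, Σx² = 3787
Sxx = Σx² − (Σx)²/n = 3787 − 3432.142857 = 354.857143
Sxy = Σxy − (Σx)(Σy)/n = 1525.1 − 1762.571429 = -237.471429
b = Sxy/Sxx = -237.471429/354.857143 = -0.669203
a = ȳ − b·x̄ = 11.371429 − (-0.669203)·22.142857 = 26.189493
Set a + b·x = 15.6: x = (15.6 − 26.189493) / (-0.669203) = 15.824039

15.82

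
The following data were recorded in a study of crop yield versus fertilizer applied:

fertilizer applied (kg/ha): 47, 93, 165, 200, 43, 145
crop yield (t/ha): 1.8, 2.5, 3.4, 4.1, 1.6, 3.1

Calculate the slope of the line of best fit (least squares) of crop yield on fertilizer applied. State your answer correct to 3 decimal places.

n = 6, Σx = 693, Σy = 16.5, Σxy = 2216.4, Σx² = 100957
Sxx = Σx² − (Σx)²/n = 100957 − 80041.5 = 20915.5
Sxy = Σxy − (Σx)(Σy)/n = 2216.4 − 1905.75 = 310.65
b = Sxy/Sxx = 310.65/20915.5 = 0.014853

0.015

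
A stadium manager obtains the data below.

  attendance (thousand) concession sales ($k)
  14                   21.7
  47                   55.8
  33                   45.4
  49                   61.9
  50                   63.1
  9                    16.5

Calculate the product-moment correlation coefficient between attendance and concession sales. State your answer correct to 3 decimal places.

n = 6, Σx = 202, Σy = 264.4, Σxy = 10761.2, Σx² = 8476, Σy² = 13731.16
Sxx = Σx² − (Σx)²/n = 8476 − 6800.666667 = 1675.333333
Sxy = Σxy − (Σx)(Σy)/n = 10761.2 − 8901.466667 = 1859.733333
Syy = Σy² − (Σy)²/n = 13731.16 − 11651.226667 = 2079.933333
r = Sxy/√(Sxx·Syy) = 1859.733333/√(3484581.644444) = 1859.733333/1866.703416 = 0.996266

0.996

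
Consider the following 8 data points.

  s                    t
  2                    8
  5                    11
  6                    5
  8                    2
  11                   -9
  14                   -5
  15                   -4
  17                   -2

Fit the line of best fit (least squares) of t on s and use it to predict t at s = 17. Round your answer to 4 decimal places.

n = 8, Σx = 78, Σy = 6, Σxy = -146, Σx² = 960
Sxx = Σx² − (Σx)²/n = 960 − 760.5 = 199.5
Sxy = Σxy − (Σx)(Σy)/n = -146 − 58.5 = -204.5
b = Sxy/Sxx = -204.5/199.5 = -1.025063
a = ȳ − b·x̄ = 0.75 − (-1.025063)·9.75 = 10.744361
ŷ(17) = a + b·17 = 10.744361 + (-1.025063)·17 = -6.681704

-6.6817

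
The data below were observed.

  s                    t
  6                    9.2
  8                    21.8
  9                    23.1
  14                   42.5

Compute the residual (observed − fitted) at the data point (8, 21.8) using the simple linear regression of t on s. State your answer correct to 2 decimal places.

n = 4, Σx = 37, Σy = 96.6, Σxy = 1032.5, Σx² = 377
Sxx = Σx² − (Σx)²/n = 377 − 342.25 = 34.75
Sxy = Σxy − (Σx)(Σy)/n = 1032.5 − 893.55 = 138.95
b = Sxy/Sxx = 138.95/34.75 = 3.998561
a = ȳ − b·x̄ = 24.15 − 3.998561·9.25 = -12.836691
ŷ(8) = -12.836691 + 3.998561·8 = 19.151799
residual = y − ŷ = 21.8 − 19.151799 = 2.648201

2.65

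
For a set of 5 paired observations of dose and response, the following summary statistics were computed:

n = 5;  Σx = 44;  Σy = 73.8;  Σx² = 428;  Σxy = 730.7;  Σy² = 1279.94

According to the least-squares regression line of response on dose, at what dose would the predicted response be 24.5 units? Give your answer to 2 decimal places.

Sxx = Σx² − (Σx)²/n = 428 − 387.2 = 40.8
Sxy = Σxy − (Σx)(Σy)/n = 730.7 − 649.44 = 81.26
b = Sxy/Sxx = 81.26/40.8 = 1.991667
a = ȳ − b·x̄ = 14.76 − 1.991667·8.8 = -2.766667
Set a + b·x = 24.5: x = (24.5 − (-2.766667)) / 1.991667 = 13.690377

13.69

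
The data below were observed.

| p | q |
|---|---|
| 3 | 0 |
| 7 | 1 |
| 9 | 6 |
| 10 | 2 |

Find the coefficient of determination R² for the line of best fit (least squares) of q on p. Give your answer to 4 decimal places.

0.4158

n = 4, Σx = 29, Σy = 9, Σxy = 81, Σx² = 239, Σy² = 41
Sxx = Σx² − (Σx)²/n = 239 − 210.25 = 28.75
Sxy = Σxy − (Σx)(Σy)/n = 81 − 65.25 = 15.75
Syy = Σy² − (Σy)²/n = 41 − 20.25 = 20.75
R² = Sxy²/(Sxx·Syy) = (15.75)²/(28.75·20.75) = 0.415820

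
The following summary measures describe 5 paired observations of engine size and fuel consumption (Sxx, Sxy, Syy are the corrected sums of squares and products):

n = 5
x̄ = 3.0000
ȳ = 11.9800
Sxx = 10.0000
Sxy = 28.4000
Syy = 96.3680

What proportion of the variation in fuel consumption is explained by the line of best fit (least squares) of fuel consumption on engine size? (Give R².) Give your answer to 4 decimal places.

0.8370

R² = Sxy²/(Sxx·Syy) = (28.4)²/(10·96.368) = 0.836958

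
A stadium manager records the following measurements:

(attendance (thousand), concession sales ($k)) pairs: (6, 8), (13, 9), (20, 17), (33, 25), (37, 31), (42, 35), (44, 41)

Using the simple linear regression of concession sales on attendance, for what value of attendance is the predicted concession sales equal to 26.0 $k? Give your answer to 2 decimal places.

n = 7, Σx = 195, Σy = 166, Σxy = 5751, Σx² = 6763
Sxx = Σx² − (Σx)²/n = 6763 − 5432.142857 = 1330.857143
Sxy = Σxy − (Σx)(Σy)/n = 5751 − 4624.285714 = 1126.714286
b = Sxy/Sxx = 1126.714286/1330.857143 = 0.846608
a = ȳ − b·x̄ = 23.714286 − 0.846608·27.857143 = 0.130206
Set a + b·x = 26.0: x = (26.0 − 0.130206) / 0.846608 = 30.556993

30.56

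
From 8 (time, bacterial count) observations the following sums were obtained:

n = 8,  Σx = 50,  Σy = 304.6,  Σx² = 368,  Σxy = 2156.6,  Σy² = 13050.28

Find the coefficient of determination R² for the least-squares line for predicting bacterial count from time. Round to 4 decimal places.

0.7930

Sxx = Σx² − (Σx)²/n = 368 − 312.5 = 55.5
Sxy = Σxy − (Σx)(Σy)/n = 2156.6 − 1903.75 = 252.85
Syy = Σy² − (Σy)²/n = 13050.28 − 11597.645 = 1452.635
R² = Sxy²/(Sxx·Syy) = (252.85)²/(55.5·1452.635) = 0.793006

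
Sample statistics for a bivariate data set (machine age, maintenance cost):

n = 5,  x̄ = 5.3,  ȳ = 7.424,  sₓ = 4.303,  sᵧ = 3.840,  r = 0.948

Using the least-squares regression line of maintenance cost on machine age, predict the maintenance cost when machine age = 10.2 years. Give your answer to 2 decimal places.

11.57

b = r · sᵧ/sₓ = 0.948 · 3.84/4.303 = 0.845996
a = ȳ − b·x̄ = 7.424 − 0.845996·5.3 = 2.940222
ŷ(10.2) = a + b·10.2 = 2.940222 + 0.845996·10.2 = 11.569380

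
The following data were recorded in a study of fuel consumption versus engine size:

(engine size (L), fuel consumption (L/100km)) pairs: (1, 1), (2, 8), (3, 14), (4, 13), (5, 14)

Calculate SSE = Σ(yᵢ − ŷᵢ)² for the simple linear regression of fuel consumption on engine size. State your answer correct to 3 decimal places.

n = 5, Σx = 15, Σy = 50, Σxy = 181, Σx² = 55, Σy² = 626
Sxx = Σx² − (Σx)²/n = 55 − 45 = 10
Sxy = Σxy − (Σx)(Σy)/n = 181 − 150 = 31
Syy = Σy² − (Σy)²/n = 626 − 500 = 126
b = Sxy/Sxx = 31/10 = 3.1
SSE = Syy − b·Sxy = 126 − 3.1·31 = 29.9

29.900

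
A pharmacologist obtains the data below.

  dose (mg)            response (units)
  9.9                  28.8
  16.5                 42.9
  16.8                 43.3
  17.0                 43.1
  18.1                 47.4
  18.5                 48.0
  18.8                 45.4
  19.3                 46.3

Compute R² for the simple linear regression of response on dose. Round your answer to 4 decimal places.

n = 8, Σx = 134.9, Σy = 345.2, Σxy = 5946.16, Σx² = 2337.29, Σy² = 15157.96
Sxx = Σx² − (Σx)²/n = 2337.29 − 2274.75125 = 62.53875
Sxy = Σxy − (Σx)(Σy)/n = 5946.16 − 5820.935 = 125.225
Syy = Σy² − (Σy)²/n = 15157.96 − 14895.38 = 262.58
R² = Sxy²/(Sxx·Syy) = (125.225)²/(62.53875·262.58) = 0.954929

0.9549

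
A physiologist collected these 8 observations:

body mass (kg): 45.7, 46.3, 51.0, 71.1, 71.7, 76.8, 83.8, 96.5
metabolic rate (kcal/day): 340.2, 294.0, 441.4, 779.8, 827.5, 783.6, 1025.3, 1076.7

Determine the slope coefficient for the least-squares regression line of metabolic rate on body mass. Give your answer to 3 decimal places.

15.935

n = 8, Σx = 542.9, Σy = 5568.5, Σxy = 416448.44, Σx² = 39262.21
Sxx = Σx² − (Σx)²/n = 39262.21 − 36842.55125 = 2419.65875
Sxy = Σxy − (Σx)(Σy)/n = 416448.44 − 377892.33125 = 38556.10875
b = Sxy/Sxx = 38556.10875/2419.65875 = 15.934523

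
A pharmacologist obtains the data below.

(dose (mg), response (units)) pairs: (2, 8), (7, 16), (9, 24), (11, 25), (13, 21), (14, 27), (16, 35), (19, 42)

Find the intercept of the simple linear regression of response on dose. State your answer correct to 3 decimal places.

3.578

n = 8, Σx = 91, Σy = 198, Σxy = 2628, Σx² = 1237
Sxx = Σx² − (Σx)²/n = 1237 − 1035.125 = 201.875
Sxy = Σxy − (Σx)(Σy)/n = 2628 − 2252.25 = 375.75
b = Sxy/Sxx = 375.75/201.875 = 1.861300
a = ȳ − b·x̄ = 24.75 − 1.861300·11.375 = 3.577709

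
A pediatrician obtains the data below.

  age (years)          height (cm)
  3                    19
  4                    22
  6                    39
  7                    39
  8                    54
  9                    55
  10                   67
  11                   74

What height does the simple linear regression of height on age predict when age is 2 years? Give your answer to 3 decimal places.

9.446

n = 8, Σx = 58, Σy = 369, Σxy = 3063, Σx² = 476
Sxx = Σx² − (Σx)²/n = 476 − 420.5 = 55.5
Sxy = Σxy − (Σx)(Σy)/n = 3063 − 2675.25 = 387.75
b = Sxy/Sxx = 387.75/55.5 = 6.986486
a = ȳ − b·x̄ = 46.125 − 6.986486·7.25 = -4.527027
ŷ(2) = a + b·2 = -4.527027 + 6.986486·2 = 9.445946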